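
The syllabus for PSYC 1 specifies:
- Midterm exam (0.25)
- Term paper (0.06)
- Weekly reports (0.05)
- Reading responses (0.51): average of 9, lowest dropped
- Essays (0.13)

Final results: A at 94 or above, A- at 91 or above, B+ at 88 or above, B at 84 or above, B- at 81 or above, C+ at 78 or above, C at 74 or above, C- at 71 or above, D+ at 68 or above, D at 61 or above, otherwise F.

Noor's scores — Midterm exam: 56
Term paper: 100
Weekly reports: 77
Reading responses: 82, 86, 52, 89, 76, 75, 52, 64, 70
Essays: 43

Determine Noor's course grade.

Reading responses: drop 52 → average of remaining 8 = 594/8 = 74.25
Weighted total:
  Midterm exam 56 × 0.25 = 14
  Term paper 100 × 0.06 = 6
  Weekly reports 77 × 0.05 = 3.85
  Reading responses 74.25 × 0.51 = 37.8675
  Essays 43 × 0.13 = 5.59
Sum = 67.3075
67.3075 is ≥ 61 and < 68 → D

D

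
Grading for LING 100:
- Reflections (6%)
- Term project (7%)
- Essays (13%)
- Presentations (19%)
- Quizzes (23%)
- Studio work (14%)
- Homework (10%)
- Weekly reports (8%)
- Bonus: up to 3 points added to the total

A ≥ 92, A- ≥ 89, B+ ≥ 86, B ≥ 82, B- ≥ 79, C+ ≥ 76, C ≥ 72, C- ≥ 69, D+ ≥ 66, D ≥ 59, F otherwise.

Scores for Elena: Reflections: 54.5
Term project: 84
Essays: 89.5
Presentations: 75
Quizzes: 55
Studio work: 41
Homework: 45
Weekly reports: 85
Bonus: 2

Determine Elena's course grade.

Weighted total:
  Reflections 54.5 × 0.06 = 3.27
  Term project 84 × 0.07 = 5.88
  Essays 89.5 × 0.13 = 11.635
  Presentations 75 × 0.19 = 14.25
  Quizzes 55 × 0.23 = 12.65
  Studio work 41 × 0.14 = 5.74
  Homework 45 × 0.1 = 4.5
  Weekly reports 85 × 0.08 = 6.8
Sum = 64.725
Bonus: 64.725 + 2 = 66.725
66.725 is ≥ 66 and < 69 → D+

D+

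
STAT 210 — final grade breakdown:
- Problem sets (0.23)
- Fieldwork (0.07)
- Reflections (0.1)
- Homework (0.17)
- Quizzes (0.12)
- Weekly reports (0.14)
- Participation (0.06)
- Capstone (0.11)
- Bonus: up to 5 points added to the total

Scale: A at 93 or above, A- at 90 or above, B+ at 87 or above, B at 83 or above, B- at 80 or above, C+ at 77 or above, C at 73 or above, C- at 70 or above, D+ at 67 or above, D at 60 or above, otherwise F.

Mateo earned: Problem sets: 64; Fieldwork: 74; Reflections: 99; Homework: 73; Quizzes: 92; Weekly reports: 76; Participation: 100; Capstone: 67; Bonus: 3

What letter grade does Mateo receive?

B-

Weighted total:
  Problem sets 64 × 0.23 = 14.72
  Fieldwork 74 × 0.07 = 5.18
  Reflections 99 × 0.1 = 9.9
  Homework 73 × 0.17 = 12.41
  Quizzes 92 × 0.12 = 11.04
  Weekly reports 76 × 0.14 = 10.64
  Participation 100 × 0.06 = 6
  Capstone 67 × 0.11 = 7.37
Sum = 77.26
Bonus: 77.26 + 3 = 80.26
80.26 is ≥ 80 and < 83 → B-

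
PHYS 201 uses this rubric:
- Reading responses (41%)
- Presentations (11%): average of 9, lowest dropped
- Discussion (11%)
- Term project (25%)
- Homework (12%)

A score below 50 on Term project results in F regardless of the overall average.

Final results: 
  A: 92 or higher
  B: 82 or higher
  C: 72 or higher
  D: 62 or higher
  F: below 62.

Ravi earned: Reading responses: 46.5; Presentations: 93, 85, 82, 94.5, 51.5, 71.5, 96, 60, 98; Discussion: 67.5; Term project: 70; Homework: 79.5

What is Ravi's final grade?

D

Presentations: drop 51.5 → average of remaining 8 = 680/8 = 85
Term project score 70 ≥ 50: minimum met.
Weighted total:
  Reading responses 46.5 × 0.41 = 19.065
  Presentations 85 × 0.11 = 9.35
  Discussion 67.5 × 0.11 = 7.425
  Term project 70 × 0.25 = 17.5
  Homework 79.5 × 0.12 = 9.54
Sum = 62.88
62.88 is ≥ 62 and < 72 → D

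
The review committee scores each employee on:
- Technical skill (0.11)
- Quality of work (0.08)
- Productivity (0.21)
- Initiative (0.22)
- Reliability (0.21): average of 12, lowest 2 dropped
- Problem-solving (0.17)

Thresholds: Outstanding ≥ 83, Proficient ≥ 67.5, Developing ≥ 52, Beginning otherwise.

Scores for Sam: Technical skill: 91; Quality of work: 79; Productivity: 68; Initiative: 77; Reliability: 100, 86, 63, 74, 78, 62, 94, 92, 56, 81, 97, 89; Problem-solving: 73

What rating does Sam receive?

Reliability: drop 56, 62 → average of remaining 10 = 854/10 = 85.4
Weighted total:
  Technical skill 91 × 0.11 = 10.01
  Quality of work 79 × 0.08 = 6.32
  Productivity 68 × 0.21 = 14.28
  Initiative 77 × 0.22 = 16.94
  Reliability 85.4 × 0.21 = 17.934
  Problem-solving 73 × 0.17 = 12.41
Sum = 77.894
77.894 is ≥ 67.5 and < 83 → Proficient

Proficient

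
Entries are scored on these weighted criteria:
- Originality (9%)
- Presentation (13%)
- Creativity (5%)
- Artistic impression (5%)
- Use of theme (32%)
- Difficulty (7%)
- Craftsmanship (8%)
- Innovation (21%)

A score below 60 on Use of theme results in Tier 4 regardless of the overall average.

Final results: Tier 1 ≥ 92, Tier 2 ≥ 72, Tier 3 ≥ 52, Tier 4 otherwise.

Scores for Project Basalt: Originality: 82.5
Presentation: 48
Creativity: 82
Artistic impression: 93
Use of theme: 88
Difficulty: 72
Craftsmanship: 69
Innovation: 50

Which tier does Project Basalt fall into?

Tier 3

Use of theme score 88 ≥ 60: minimum met.
Weighted total:
  Originality 82.5 × 0.09 = 7.425
  Presentation 48 × 0.13 = 6.24
  Creativity 82 × 0.05 = 4.1
  Artistic impression 93 × 0.05 = 4.65
  Use of theme 88 × 0.32 = 28.16
  Difficulty 72 × 0.07 = 5.04
  Craftsmanship 69 × 0.08 = 5.52
  Innovation 50 × 0.21 = 10.5
Sum = 71.635
71.635 is ≥ 52 and < 72 → Tier 3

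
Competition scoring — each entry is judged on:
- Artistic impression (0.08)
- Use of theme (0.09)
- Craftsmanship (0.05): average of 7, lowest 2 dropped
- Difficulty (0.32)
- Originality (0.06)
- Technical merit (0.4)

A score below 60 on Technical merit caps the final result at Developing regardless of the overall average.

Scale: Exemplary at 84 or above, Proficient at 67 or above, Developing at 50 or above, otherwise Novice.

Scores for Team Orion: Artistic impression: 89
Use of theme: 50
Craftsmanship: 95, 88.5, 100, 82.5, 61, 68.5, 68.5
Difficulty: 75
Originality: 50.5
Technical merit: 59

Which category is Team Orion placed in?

Developing

Craftsmanship: drop 61, 68.5 → average of remaining 5 = 434.5/5 = 86.9
Technical merit score 59 < 60: minimum not met.
Weighted total:
  Artistic impression 89 × 0.08 = 7.12
  Use of theme 50 × 0.09 = 4.5
  Craftsmanship 86.9 × 0.05 = 4.345
  Difficulty 75 × 0.32 = 24
  Originality 50.5 × 0.06 = 3.03
  Technical merit 59 × 0.4 = 23.6
Sum = 66.595
66.595 would be Developing; cap at Developing applies → Developing.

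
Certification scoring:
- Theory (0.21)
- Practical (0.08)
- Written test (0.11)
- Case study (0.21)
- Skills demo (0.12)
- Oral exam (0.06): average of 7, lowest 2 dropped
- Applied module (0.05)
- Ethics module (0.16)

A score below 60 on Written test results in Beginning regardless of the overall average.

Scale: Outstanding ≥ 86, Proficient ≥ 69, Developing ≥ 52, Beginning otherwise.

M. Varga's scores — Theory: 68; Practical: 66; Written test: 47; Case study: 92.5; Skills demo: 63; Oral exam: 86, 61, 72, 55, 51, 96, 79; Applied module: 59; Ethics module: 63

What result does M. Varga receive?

Oral exam: drop 51, 55 → average of remaining 5 = 394/5 = 78.8
Written test score 47 < 60: minimum not met.
Weighted total:
  Theory 68 × 0.21 = 14.28
  Practical 66 × 0.08 = 5.28
  Written test 47 × 0.11 = 5.17
  Case study 92.5 × 0.21 = 19.425
  Skills demo 63 × 0.12 = 7.56
  Oral exam 78.8 × 0.06 = 4.728
  Applied module 59 × 0.05 = 2.95
  Ethics module 63 × 0.16 = 10.08
Sum = 69.473
Because the Written test minimum was not met, the result is Beginning.

Beginning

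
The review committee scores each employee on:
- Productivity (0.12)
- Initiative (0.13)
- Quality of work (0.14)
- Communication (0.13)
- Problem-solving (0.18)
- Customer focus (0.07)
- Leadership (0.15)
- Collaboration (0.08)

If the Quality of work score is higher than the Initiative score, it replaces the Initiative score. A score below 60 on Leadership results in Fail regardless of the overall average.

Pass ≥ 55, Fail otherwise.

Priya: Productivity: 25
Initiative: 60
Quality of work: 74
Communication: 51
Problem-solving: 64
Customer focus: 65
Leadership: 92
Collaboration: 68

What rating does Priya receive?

Pass

Quality of work (74) > Initiative (60), so Initiative counts as 74.
Leadership score 92 ≥ 60: minimum met.
Weighted total:
  Productivity 25 × 0.12 = 3
  Initiative 74 × 0.13 = 9.62
  Quality of work 74 × 0.14 = 10.36
  Communication 51 × 0.13 = 6.63
  Problem-solving 64 × 0.18 = 11.52
  Customer focus 65 × 0.07 = 4.55
  Leadership 92 × 0.15 = 13.8
  Collaboration 68 × 0.08 = 5.44
Sum = 64.92
64.92 ≥ 55 → Pass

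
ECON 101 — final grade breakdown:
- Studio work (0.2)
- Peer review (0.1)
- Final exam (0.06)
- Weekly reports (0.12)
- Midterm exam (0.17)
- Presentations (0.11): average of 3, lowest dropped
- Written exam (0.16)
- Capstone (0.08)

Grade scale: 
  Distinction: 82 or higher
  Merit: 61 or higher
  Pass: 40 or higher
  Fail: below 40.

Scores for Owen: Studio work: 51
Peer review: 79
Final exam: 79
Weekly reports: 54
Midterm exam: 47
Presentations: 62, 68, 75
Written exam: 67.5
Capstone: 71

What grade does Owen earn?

Presentations: drop 62 → average of remaining 2 = 143/2 = 71.5
Weighted total:
  Studio work 51 × 0.2 = 10.2
  Peer review 79 × 0.1 = 7.9
  Final exam 79 × 0.06 = 4.74
  Weekly reports 54 × 0.12 = 6.48
  Midterm exam 47 × 0.17 = 7.99
  Presentations 71.5 × 0.11 = 7.865
  Written exam 67.5 × 0.16 = 10.8
  Capstone 71 × 0.08 = 5.68
Sum = 61.655
61.655 is ≥ 61 and < 82 → Merit

Merit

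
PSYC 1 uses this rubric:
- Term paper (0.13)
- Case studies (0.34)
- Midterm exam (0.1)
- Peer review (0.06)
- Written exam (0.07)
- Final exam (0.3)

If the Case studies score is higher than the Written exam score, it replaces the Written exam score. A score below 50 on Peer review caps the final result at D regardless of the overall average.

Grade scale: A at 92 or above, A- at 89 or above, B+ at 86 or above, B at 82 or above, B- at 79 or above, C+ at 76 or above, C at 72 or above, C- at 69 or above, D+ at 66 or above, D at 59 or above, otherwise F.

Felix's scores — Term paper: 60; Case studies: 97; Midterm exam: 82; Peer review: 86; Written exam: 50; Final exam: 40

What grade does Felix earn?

Case studies (97) > Written exam (50), so Written exam counts as 97.
Peer review score 86 ≥ 50: minimum met.
Weighted total:
  Term paper 60 × 0.13 = 7.8
  Case studies 97 × 0.34 = 32.98
  Midterm exam 82 × 0.1 = 8.2
  Peer review 86 × 0.06 = 5.16
  Written exam 97 × 0.07 = 6.79
  Final exam 40 × 0.3 = 12
Sum = 72.93
72.93 is ≥ 72 and < 76 → C

C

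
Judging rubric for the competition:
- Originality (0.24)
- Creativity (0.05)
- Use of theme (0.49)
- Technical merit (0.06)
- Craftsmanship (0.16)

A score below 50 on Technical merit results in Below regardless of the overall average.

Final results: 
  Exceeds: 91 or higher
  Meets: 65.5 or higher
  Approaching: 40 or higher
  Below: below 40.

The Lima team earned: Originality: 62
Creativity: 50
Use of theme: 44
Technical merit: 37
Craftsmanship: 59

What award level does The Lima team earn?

Technical merit score 37 < 50: minimum not met.
Weighted total:
  Originality 62 × 0.24 = 14.88
  Creativity 50 × 0.05 = 2.5
  Use of theme 44 × 0.49 = 21.56
  Technical merit 37 × 0.06 = 2.22
  Craftsmanship 59 × 0.16 = 9.44
Sum = 50.6
Because the Technical merit minimum was not met, the result is Below.

Below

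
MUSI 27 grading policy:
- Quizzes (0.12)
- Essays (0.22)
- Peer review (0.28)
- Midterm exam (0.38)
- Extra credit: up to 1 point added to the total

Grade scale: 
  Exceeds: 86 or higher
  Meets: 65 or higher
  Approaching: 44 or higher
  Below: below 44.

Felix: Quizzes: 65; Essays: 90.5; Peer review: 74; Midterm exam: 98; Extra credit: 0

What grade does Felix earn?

Weighted total:
  Quizzes 65 × 0.12 = 7.8
  Essays 90.5 × 0.22 = 19.91
  Peer review 74 × 0.28 = 20.72
  Midterm exam 98 × 0.38 = 37.24
Sum = 85.67
Extra credit: 85.67 + 0 = 85.67
85.67 is ≥ 65 and < 86 → Meets

Meets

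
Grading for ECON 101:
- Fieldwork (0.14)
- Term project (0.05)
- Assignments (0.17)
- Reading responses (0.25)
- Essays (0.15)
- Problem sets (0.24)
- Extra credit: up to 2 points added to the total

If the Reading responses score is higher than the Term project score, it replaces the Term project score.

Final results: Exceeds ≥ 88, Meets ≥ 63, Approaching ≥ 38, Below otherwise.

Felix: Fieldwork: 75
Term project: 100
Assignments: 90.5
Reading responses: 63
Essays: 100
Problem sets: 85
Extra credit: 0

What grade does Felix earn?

Meets

Reading responses (63) ≤ Term project (100), so Term project stays at 100.
Weighted total:
  Fieldwork 75 × 0.14 = 10.5
  Term project 100 × 0.05 = 5
  Assignments 90.5 × 0.17 = 15.385
  Reading responses 63 × 0.25 = 15.75
  Essays 100 × 0.15 = 15
  Problem sets 85 × 0.24 = 20.4
Sum = 82.035
Extra credit: 82.035 + 0 = 82.035
82.035 is ≥ 63 and < 88 → Meets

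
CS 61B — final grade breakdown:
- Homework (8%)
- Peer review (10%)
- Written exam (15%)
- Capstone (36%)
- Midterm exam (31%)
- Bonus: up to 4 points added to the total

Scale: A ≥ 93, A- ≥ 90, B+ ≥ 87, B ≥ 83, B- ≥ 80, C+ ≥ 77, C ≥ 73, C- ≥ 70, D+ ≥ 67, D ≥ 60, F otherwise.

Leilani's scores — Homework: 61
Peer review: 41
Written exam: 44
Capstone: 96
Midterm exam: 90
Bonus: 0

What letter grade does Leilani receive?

Weighted total:
  Homework 61 × 0.08 = 4.88
  Peer review 41 × 0.1 = 4.1
  Written exam 44 × 0.15 = 6.6
  Capstone 96 × 0.36 = 34.56
  Midterm exam 90 × 0.31 = 27.9
Sum = 78.04
Bonus: 78.04 + 0 = 78.04
78.04 is ≥ 77 and < 80 → C+

C+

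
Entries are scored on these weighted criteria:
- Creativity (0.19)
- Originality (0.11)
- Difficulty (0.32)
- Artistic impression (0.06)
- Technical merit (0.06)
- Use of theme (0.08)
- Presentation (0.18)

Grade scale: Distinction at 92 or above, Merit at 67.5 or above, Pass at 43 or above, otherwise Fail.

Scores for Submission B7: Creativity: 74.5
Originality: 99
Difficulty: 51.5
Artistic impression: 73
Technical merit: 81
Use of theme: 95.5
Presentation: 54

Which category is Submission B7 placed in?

Merit

Weighted total:
  Creativity 74.5 × 0.19 = 14.155
  Originality 99 × 0.11 = 10.89
  Difficulty 51.5 × 0.32 = 16.48
  Artistic impression 73 × 0.06 = 4.38
  Technical merit 81 × 0.06 = 4.86
  Use of theme 95.5 × 0.08 = 7.64
  Presentation 54 × 0.18 = 9.72
Sum = 68.125
68.125 is ≥ 67.5 and < 92 → Merit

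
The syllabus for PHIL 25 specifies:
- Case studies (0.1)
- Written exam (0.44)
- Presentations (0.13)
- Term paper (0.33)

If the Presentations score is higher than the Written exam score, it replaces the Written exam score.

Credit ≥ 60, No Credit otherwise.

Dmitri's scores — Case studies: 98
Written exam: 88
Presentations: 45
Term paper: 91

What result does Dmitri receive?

Presentations (45) ≤ Written exam (88), so Written exam stays at 88.
Weighted total:
  Case studies 98 × 0.1 = 9.8
  Written exam 88 × 0.44 = 38.72
  Presentations 45 × 0.13 = 5.85
  Term paper 91 × 0.33 = 30.03
Sum = 84.4
84.4 ≥ 60 → Credit

Credit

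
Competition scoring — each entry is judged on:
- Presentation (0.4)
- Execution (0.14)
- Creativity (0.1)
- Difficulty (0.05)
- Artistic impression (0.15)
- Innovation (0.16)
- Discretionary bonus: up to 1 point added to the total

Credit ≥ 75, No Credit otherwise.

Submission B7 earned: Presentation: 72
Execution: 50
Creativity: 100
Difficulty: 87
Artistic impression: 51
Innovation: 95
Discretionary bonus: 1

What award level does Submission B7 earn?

No Credit

Weighted total:
  Presentation 72 × 0.4 = 28.8
  Execution 50 × 0.14 = 7
  Creativity 100 × 0.1 = 10
  Difficulty 87 × 0.05 = 4.35
  Artistic impression 51 × 0.15 = 7.65
  Innovation 95 × 0.16 = 15.2
Sum = 73
Discretionary bonus: 73 + 1 = 74
74 < 75 → No Credit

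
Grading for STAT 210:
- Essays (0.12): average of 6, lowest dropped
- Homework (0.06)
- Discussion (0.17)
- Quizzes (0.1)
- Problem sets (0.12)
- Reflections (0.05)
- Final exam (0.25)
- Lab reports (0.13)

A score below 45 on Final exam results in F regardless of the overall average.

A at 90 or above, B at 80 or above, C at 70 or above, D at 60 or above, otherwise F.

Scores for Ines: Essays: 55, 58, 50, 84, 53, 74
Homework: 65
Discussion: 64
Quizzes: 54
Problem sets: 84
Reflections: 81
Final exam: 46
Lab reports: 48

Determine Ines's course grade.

Essays: drop 50 → average of remaining 5 = 324/5 = 64.8
Final exam score 46 ≥ 45: minimum met.
Weighted total:
  Essays 64.8 × 0.12 = 7.776
  Homework 65 × 0.06 = 3.9
  Discussion 64 × 0.17 = 10.88
  Quizzes 54 × 0.1 = 5.4
  Problem sets 84 × 0.12 = 10.08
  Reflections 81 × 0.05 = 4.05
  Final exam 46 × 0.25 = 11.5
  Lab reports 48 × 0.13 = 6.24
Sum = 59.826
59.826 < 60 → F

F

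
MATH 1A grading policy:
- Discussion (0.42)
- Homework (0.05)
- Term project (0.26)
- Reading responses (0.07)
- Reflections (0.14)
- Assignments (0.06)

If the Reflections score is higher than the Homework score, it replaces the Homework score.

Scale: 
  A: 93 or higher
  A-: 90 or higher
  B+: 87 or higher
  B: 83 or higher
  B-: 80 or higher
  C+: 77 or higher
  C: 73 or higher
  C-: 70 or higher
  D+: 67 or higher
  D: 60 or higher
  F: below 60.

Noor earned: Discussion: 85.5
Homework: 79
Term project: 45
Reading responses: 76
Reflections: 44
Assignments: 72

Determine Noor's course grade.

D+

Reflections (44) ≤ Homework (79), so Homework stays at 79.
Weighted total:
  Discussion 85.5 × 0.42 = 35.91
  Homework 79 × 0.05 = 3.95
  Term project 45 × 0.26 = 11.7
  Reading responses 76 × 0.07 = 5.32
  Reflections 44 × 0.14 = 6.16
  Assignments 72 × 0.06 = 4.32
Sum = 67.36
67.36 is ≥ 67 and < 70 → D+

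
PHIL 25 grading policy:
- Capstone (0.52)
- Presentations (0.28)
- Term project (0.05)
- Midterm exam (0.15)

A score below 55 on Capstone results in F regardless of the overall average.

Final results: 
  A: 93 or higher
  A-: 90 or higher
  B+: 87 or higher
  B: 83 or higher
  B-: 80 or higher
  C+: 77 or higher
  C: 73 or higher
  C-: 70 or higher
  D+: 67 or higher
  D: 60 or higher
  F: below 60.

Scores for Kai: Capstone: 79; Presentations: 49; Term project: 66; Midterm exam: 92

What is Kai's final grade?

C-

Capstone score 79 ≥ 55: minimum met.
Weighted total:
  Capstone 79 × 0.52 = 41.08
  Presentations 49 × 0.28 = 13.72
  Term project 66 × 0.05 = 3.3
  Midterm exam 92 × 0.15 = 13.8
Sum = 71.9
71.9 is ≥ 70 and < 73 → C-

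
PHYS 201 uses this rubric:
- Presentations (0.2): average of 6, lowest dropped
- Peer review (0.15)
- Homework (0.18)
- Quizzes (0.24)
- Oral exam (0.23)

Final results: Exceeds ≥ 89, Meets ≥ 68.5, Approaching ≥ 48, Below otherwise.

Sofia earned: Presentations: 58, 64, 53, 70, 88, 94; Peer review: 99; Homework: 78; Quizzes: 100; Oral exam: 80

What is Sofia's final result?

Presentations: drop 53 → average of remaining 5 = 374/5 = 74.8
Weighted total:
  Presentations 74.8 × 0.2 = 14.96
  Peer review 99 × 0.15 = 14.85
  Homework 78 × 0.18 = 14.04
  Quizzes 100 × 0.24 = 24
  Oral exam 80 × 0.23 = 18.4
Sum = 86.25
86.25 is ≥ 68.5 and < 89 → Meets

Meets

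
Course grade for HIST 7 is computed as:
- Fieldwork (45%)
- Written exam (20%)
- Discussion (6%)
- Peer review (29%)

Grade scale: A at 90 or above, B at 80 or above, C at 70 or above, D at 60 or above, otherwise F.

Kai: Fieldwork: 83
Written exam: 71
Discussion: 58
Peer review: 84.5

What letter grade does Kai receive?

C

Weighted total:
  Fieldwork 83 × 0.45 = 37.35
  Written exam 71 × 0.2 = 14.2
  Discussion 58 × 0.06 = 3.48
  Peer review 84.5 × 0.29 = 24.505
Sum = 79.535
79.535 is ≥ 70 and < 80 → C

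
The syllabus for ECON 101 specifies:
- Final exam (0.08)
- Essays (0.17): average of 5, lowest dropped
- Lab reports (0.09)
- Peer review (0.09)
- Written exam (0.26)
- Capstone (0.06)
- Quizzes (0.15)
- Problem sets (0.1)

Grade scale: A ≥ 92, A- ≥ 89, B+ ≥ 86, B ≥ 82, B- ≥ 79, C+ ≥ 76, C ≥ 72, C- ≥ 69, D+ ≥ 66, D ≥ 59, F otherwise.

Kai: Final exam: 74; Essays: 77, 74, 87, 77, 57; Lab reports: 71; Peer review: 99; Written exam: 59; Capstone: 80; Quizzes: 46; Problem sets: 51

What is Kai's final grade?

Essays: drop 57 → average of remaining 4 = 315/4 = 78.75
Weighted total:
  Final exam 74 × 0.08 = 5.92
  Essays 78.75 × 0.17 = 13.3875
  Lab reports 71 × 0.09 = 6.39
  Peer review 99 × 0.09 = 8.91
  Written exam 59 × 0.26 = 15.34
  Capstone 80 × 0.06 = 4.8
  Quizzes 46 × 0.15 = 6.9
  Problem sets 51 × 0.1 = 5.1
Sum = 66.7475
66.7475 is ≥ 66 and < 69 → D+

D+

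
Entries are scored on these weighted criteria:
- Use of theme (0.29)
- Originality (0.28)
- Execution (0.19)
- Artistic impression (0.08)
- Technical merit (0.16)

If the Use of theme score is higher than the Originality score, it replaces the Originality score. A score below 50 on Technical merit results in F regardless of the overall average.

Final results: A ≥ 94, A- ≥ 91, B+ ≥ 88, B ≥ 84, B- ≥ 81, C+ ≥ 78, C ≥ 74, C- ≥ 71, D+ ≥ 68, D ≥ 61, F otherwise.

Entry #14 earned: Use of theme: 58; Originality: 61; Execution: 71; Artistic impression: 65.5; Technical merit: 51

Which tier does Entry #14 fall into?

Use of theme (58) ≤ Originality (61), so Originality stays at 61.
Technical merit score 51 ≥ 50: minimum met.
Weighted total:
  Use of theme 58 × 0.29 = 16.82
  Originality 61 × 0.28 = 17.08
  Execution 71 × 0.19 = 13.49
  Artistic impression 65.5 × 0.08 = 5.24
  Technical merit 51 × 0.16 = 8.16
Sum = 60.79
60.79 < 61 → F

F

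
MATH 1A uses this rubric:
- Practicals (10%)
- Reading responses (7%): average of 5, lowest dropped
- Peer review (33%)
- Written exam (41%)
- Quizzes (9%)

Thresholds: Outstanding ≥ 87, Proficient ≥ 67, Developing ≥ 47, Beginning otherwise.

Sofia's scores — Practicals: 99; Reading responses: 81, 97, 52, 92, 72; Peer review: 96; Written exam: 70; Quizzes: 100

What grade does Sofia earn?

Reading responses: drop 52 → average of remaining 4 = 342/4 = 85.5
Weighted total:
  Practicals 99 × 0.1 = 9.9
  Reading responses 85.5 × 0.07 = 5.985
  Peer review 96 × 0.33 = 31.68
  Written exam 70 × 0.41 = 28.7
  Quizzes 100 × 0.09 = 9
Sum = 85.265
85.265 is ≥ 67 and < 87 → Proficient

Proficient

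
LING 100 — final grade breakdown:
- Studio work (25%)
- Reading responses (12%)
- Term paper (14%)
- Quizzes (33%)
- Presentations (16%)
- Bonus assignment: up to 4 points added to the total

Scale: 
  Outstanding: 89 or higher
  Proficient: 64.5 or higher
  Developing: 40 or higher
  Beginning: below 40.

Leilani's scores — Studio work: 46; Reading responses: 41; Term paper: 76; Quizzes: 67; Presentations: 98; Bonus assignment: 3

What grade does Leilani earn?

Proficient

Weighted total:
  Studio work 46 × 0.25 = 11.5
  Reading responses 41 × 0.12 = 4.92
  Term paper 76 × 0.14 = 10.64
  Quizzes 67 × 0.33 = 22.11
  Presentations 98 × 0.16 = 15.68
Sum = 64.85
Bonus assignment: 64.85 + 3 = 67.85
67.85 is ≥ 64.5 and < 89 → Proficient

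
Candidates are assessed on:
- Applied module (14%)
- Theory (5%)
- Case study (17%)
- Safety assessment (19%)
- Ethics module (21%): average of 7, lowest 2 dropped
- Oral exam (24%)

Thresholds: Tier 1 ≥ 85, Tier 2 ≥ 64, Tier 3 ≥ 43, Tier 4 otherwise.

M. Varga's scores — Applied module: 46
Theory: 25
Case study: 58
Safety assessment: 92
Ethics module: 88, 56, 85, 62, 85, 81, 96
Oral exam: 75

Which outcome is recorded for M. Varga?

Tier 2

Ethics module: drop 56, 62 → average of remaining 5 = 435/5 = 87
Weighted total:
  Applied module 46 × 0.14 = 6.44
  Theory 25 × 0.05 = 1.25
  Case study 58 × 0.17 = 9.86
  Safety assessment 92 × 0.19 = 17.48
  Ethics module 87 × 0.21 = 18.27
  Oral exam 75 × 0.24 = 18
Sum = 71.3
71.3 is ≥ 64 and < 85 → Tier 2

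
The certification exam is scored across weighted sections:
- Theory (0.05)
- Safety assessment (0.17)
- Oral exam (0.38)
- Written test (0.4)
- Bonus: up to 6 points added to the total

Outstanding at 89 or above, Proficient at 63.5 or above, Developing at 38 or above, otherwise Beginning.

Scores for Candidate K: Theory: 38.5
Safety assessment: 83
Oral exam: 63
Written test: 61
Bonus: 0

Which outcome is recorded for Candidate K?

Proficient

Weighted total:
  Theory 38.5 × 0.05 = 1.925
  Safety assessment 83 × 0.17 = 14.11
  Oral exam 63 × 0.38 = 23.94
  Written test 61 × 0.4 = 24.4
Sum = 64.375
Bonus: 64.375 + 0 = 64.375
64.375 is ≥ 63.5 and < 89 → Proficient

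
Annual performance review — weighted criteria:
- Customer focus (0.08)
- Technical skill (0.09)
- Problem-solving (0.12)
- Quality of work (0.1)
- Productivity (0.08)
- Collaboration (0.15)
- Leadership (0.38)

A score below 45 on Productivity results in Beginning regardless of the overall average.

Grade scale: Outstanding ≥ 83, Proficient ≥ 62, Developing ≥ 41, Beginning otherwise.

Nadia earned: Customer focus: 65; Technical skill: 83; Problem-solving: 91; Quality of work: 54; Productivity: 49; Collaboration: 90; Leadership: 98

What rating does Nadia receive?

Outstanding

Productivity score 49 ≥ 45: minimum met.
Weighted total:
  Customer focus 65 × 0.08 = 5.2
  Technical skill 83 × 0.09 = 7.47
  Problem-solving 91 × 0.12 = 10.92
  Quality of work 54 × 0.1 = 5.4
  Productivity 49 × 0.08 = 3.92
  Collaboration 90 × 0.15 = 13.5
  Leadership 98 × 0.38 = 37.24
Sum = 83.65
83.65 ≥ 83 → Outstanding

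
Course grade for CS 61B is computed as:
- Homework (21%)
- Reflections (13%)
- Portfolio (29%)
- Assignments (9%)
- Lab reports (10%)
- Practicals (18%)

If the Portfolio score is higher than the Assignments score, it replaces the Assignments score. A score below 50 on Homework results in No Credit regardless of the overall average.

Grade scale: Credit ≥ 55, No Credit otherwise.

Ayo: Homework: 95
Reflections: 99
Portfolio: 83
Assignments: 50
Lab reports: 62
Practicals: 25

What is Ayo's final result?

Credit

Portfolio (83) > Assignments (50), so Assignments counts as 83.
Homework score 95 ≥ 50: minimum met.
Weighted total:
  Homework 95 × 0.21 = 19.95
  Reflections 99 × 0.13 = 12.87
  Portfolio 83 × 0.29 = 24.07
  Assignments 83 × 0.09 = 7.47
  Lab reports 62 × 0.1 = 6.2
  Practicals 25 × 0.18 = 4.5
Sum = 75.06
75.06 ≥ 55 → Credit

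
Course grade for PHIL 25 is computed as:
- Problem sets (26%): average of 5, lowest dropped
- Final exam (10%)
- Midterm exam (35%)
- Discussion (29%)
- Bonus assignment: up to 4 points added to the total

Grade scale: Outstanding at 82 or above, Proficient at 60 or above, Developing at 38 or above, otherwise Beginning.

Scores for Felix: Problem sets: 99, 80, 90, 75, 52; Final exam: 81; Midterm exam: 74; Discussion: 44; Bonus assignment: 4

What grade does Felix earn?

Problem sets: drop 52 → average of remaining 4 = 344/4 = 86
Weighted total:
  Problem sets 86 × 0.26 = 22.36
  Final exam 81 × 0.1 = 8.1
  Midterm exam 74 × 0.35 = 25.9
  Discussion 44 × 0.29 = 12.76
Sum = 69.12
Bonus assignment: 69.12 + 4 = 73.12
73.12 is ≥ 60 and < 82 → Proficient

Proficient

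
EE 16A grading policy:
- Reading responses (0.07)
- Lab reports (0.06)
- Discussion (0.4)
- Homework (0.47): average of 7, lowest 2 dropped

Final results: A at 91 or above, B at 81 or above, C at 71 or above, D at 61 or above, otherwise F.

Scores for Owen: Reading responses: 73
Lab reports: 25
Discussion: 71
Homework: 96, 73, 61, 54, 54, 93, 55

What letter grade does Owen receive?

D

Homework: drop 54, 54 → average of remaining 5 = 378/5 = 75.6
Weighted total:
  Reading responses 73 × 0.07 = 5.11
  Lab reports 25 × 0.06 = 1.5
  Discussion 71 × 0.4 = 28.4
  Homework 75.6 × 0.47 = 35.532
Sum = 70.542
70.542 is ≥ 61 and < 71 → D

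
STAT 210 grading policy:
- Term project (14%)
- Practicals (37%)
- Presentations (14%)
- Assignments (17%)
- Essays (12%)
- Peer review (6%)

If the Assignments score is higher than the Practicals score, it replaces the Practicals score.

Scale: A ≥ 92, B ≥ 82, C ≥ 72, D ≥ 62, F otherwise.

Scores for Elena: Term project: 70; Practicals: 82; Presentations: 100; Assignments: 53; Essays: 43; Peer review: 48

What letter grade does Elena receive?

D

Assignments (53) ≤ Practicals (82), so Practicals stays at 82.
Weighted total:
  Term project 70 × 0.14 = 9.8
  Practicals 82 × 0.37 = 30.34
  Presentations 100 × 0.14 = 14
  Assignments 53 × 0.17 = 9.01
  Essays 43 × 0.12 = 5.16
  Peer review 48 × 0.06 = 2.88
Sum = 71.19
71.19 is ≥ 62 and < 72 → D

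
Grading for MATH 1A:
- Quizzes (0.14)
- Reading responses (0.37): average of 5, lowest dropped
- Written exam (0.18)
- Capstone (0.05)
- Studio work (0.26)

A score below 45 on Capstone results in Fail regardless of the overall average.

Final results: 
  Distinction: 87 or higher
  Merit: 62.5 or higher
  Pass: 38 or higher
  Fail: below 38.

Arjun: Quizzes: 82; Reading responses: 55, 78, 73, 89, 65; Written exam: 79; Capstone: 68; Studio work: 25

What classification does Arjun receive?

Reading responses: drop 55 → average of remaining 4 = 305/4 = 76.25
Capstone score 68 ≥ 45: minimum met.
Weighted total:
  Quizzes 82 × 0.14 = 11.48
  Reading responses 76.25 × 0.37 = 28.2125
  Written exam 79 × 0.18 = 14.22
  Capstone 68 × 0.05 = 3.4
  Studio work 25 × 0.26 = 6.5
Sum = 63.8125
63.8125 is ≥ 62.5 and < 87 → Merit

Merit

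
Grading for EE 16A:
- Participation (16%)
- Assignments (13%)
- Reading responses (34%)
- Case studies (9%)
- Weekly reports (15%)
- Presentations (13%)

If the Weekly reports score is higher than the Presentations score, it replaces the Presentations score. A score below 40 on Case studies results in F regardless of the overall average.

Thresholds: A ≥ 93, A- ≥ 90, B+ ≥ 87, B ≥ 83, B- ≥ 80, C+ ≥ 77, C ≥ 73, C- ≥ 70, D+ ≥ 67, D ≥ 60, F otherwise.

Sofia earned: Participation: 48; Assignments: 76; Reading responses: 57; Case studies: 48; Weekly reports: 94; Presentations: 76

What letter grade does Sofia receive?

D+

Weekly reports (94) > Presentations (76), so Presentations counts as 94.
Case studies score 48 ≥ 40: minimum met.
Weighted total:
  Participation 48 × 0.16 = 7.68
  Assignments 76 × 0.13 = 9.88
  Reading responses 57 × 0.34 = 19.38
  Case studies 48 × 0.09 = 4.32
  Weekly reports 94 × 0.15 = 14.1
  Presentations 94 × 0.13 = 12.22
Sum = 67.58
67.58 is ≥ 67 and < 70 → D+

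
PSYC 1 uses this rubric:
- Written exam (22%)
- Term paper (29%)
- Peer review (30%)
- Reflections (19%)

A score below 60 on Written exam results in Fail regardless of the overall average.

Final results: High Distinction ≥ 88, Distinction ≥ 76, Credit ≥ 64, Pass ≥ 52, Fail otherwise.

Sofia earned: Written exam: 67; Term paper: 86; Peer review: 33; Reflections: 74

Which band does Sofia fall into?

Written exam score 67 ≥ 60: minimum met.
Weighted total:
  Written exam 67 × 0.22 = 14.74
  Term paper 86 × 0.29 = 24.94
  Peer review 33 × 0.3 = 9.9
  Reflections 74 × 0.19 = 14.06
Sum = 63.64
63.64 is ≥ 52 and < 64 → Pass

Pass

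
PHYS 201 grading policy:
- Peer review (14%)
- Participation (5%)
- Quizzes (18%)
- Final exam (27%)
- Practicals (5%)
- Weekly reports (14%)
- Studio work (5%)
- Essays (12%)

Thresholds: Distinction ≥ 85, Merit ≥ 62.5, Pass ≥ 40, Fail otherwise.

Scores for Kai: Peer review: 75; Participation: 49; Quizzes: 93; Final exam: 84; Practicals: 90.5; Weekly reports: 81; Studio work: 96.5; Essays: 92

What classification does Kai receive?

Merit

Weighted total:
  Peer review 75 × 0.14 = 10.5
  Participation 49 × 0.05 = 2.45
  Quizzes 93 × 0.18 = 16.74
  Final exam 84 × 0.27 = 22.68
  Practicals 90.5 × 0.05 = 4.525
  Weekly reports 81 × 0.14 = 11.34
  Studio work 96.5 × 0.05 = 4.825
  Essays 92 × 0.12 = 11.04
Sum = 84.1
84.1 is ≥ 62.5 and < 85 → Merit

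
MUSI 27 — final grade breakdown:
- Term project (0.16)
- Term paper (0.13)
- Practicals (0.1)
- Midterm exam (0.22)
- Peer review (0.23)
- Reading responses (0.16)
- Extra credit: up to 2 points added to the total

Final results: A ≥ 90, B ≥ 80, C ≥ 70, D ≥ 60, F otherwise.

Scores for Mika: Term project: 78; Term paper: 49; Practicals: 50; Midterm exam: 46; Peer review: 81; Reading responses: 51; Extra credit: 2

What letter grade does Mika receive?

Weighted total:
  Term project 78 × 0.16 = 12.48
  Term paper 49 × 0.13 = 6.37
  Practicals 50 × 0.1 = 5
  Midterm exam 46 × 0.22 = 10.12
  Peer review 81 × 0.23 = 18.63
  Reading responses 51 × 0.16 = 8.16
Sum = 60.76
Extra credit: 60.76 + 2 = 62.76
62.76 is ≥ 60 and < 70 → D

D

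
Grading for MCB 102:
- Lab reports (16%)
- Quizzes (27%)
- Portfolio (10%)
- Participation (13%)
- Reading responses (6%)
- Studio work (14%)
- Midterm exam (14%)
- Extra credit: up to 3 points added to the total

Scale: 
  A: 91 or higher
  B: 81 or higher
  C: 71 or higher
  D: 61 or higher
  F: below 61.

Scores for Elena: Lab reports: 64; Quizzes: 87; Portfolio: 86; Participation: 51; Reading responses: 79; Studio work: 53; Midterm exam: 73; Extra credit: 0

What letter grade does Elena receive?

C

Weighted total:
  Lab reports 64 × 0.16 = 10.24
  Quizzes 87 × 0.27 = 23.49
  Portfolio 86 × 0.1 = 8.6
  Participation 51 × 0.13 = 6.63
  Reading responses 79 × 0.06 = 4.74
  Studio work 53 × 0.14 = 7.42
  Midterm exam 73 × 0.14 = 10.22
Sum = 71.34
Extra credit: 71.34 + 0 = 71.34
71.34 is ≥ 71 and < 81 → C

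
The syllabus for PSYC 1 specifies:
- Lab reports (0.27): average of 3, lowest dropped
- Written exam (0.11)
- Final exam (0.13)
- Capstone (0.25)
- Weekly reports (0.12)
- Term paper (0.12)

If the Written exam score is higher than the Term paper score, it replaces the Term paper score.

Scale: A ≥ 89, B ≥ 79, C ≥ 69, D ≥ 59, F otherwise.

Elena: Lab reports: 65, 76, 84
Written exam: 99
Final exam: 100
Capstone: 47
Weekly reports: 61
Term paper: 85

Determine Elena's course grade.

C

Lab reports: drop 65 → average of remaining 2 = 160/2 = 80
Written exam (99) > Term paper (85), so Term paper counts as 99.
Weighted total:
  Lab reports 80 × 0.27 = 21.6
  Written exam 99 × 0.11 = 10.89
  Final exam 100 × 0.13 = 13
  Capstone 47 × 0.25 = 11.75
  Weekly reports 61 × 0.12 = 7.32
  Term paper 99 × 0.12 = 11.88
Sum = 76.44
76.44 is ≥ 69 and < 79 → C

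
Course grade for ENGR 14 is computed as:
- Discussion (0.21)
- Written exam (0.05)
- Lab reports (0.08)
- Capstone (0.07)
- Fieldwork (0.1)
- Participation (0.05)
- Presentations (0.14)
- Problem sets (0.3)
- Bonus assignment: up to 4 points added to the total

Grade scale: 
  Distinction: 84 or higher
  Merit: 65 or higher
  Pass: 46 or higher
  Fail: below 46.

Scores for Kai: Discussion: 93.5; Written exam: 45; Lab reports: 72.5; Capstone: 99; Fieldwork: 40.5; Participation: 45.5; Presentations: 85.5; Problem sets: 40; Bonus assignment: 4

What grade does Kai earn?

Weighted total:
  Discussion 93.5 × 0.21 = 19.635
  Written exam 45 × 0.05 = 2.25
  Lab reports 72.5 × 0.08 = 5.8
  Capstone 99 × 0.07 = 6.93
  Fieldwork 40.5 × 0.1 = 4.05
  Participation 45.5 × 0.05 = 2.275
  Presentations 85.5 × 0.14 = 11.97
  Problem sets 40 × 0.3 = 12
Sum = 64.91
Bonus assignment: 64.91 + 4 = 68.91
68.91 is ≥ 65 and < 84 → Merit

Merit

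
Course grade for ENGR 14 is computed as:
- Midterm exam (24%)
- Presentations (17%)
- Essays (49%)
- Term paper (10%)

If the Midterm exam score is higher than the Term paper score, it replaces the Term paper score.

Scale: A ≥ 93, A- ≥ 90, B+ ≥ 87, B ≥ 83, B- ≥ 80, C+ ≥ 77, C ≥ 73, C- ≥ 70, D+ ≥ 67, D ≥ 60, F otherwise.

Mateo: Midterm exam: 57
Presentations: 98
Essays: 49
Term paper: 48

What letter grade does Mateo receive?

Midterm exam (57) > Term paper (48), so Term paper counts as 57.
Weighted total:
  Midterm exam 57 × 0.24 = 13.68
  Presentations 98 × 0.17 = 16.66
  Essays 49 × 0.49 = 24.01
  Term paper 57 × 0.1 = 5.7
Sum = 60.05
60.05 is ≥ 60 and < 67 → D

D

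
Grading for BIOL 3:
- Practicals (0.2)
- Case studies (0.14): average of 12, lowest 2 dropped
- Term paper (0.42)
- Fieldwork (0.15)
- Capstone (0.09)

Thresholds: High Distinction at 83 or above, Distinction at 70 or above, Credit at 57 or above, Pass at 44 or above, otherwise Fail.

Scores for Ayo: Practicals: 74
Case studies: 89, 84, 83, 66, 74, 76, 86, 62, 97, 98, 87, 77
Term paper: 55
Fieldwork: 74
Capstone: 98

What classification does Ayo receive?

Credit

Case studies: drop 62, 66 → average of remaining 10 = 851/10 = 85.1
Weighted total:
  Practicals 74 × 0.2 = 14.8
  Case studies 85.1 × 0.14 = 11.914
  Term paper 55 × 0.42 = 23.1
  Fieldwork 74 × 0.15 = 11.1
  Capstone 98 × 0.09 = 8.82
Sum = 69.734
69.734 is ≥ 57 and < 70 → Credit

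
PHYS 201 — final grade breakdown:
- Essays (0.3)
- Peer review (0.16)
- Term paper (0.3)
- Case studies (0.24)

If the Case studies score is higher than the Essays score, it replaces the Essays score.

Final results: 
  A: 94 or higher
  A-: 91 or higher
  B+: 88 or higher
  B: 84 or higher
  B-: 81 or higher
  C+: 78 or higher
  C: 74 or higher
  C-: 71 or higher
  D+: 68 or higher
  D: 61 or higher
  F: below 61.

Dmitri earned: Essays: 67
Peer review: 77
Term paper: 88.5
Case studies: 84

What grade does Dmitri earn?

Case studies (84) > Essays (67), so Essays counts as 84.
Weighted total:
  Essays 84 × 0.3 = 25.2
  Peer review 77 × 0.16 = 12.32
  Term paper 88.5 × 0.3 = 26.55
  Case studies 84 × 0.24 = 20.16
Sum = 84.23
84.23 is ≥ 84 and < 88 → B

B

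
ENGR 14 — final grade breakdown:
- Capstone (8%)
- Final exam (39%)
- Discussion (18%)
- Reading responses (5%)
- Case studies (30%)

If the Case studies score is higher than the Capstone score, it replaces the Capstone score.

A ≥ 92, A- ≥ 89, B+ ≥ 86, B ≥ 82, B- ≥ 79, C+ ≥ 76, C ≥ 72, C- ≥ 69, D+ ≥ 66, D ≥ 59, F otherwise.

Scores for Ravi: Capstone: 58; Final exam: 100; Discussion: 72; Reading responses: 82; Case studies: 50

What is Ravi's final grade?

C

Case studies (50) ≤ Capstone (58), so Capstone stays at 58.
Weighted total:
  Capstone 58 × 0.08 = 4.64
  Final exam 100 × 0.39 = 39
  Discussion 72 × 0.18 = 12.96
  Reading responses 82 × 0.05 = 4.1
  Case studies 50 × 0.3 = 15
Sum = 75.7
75.7 is ≥ 72 and < 76 → C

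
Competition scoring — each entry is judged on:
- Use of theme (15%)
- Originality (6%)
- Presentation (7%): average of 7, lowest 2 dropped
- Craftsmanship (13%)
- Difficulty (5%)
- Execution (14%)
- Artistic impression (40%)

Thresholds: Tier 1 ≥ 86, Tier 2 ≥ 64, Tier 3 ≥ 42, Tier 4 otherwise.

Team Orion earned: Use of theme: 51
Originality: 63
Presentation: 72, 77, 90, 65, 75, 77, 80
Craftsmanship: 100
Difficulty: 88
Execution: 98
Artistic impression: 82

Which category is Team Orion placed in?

Presentation: drop 65, 72 → average of remaining 5 = 399/5 = 79.8
Weighted total:
  Use of theme 51 × 0.15 = 7.65
  Originality 63 × 0.06 = 3.78
  Presentation 79.8 × 0.07 = 5.586
  Craftsmanship 100 × 0.13 = 13
  Difficulty 88 × 0.05 = 4.4
  Execution 98 × 0.14 = 13.72
  Artistic impression 82 × 0.4 = 32.8
Sum = 80.936
80.936 is ≥ 64 and < 86 → Tier 2

Tier 2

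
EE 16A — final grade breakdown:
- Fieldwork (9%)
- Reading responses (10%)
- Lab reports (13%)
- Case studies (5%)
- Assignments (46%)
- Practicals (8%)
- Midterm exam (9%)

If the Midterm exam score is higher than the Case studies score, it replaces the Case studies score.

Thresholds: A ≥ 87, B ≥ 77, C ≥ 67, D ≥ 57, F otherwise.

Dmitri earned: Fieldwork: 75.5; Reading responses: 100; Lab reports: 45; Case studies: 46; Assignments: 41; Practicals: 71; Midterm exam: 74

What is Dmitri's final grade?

Midterm exam (74) > Case studies (46), so Case studies counts as 74.
Weighted total:
  Fieldwork 75.5 × 0.09 = 6.795
  Reading responses 100 × 0.1 = 10
  Lab reports 45 × 0.13 = 5.85
  Case studies 74 × 0.05 = 3.7
  Assignments 41 × 0.46 = 18.86
  Practicals 71 × 0.08 = 5.68
  Midterm exam 74 × 0.09 = 6.66
Sum = 57.545
57.545 is ≥ 57 and < 67 → D

D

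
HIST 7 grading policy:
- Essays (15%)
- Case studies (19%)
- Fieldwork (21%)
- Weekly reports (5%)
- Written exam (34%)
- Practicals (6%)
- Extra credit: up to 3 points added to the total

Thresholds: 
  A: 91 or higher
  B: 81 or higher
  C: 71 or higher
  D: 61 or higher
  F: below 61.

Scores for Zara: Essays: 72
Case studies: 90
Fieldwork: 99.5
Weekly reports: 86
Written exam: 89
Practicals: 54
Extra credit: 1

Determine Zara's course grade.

B

Weighted total:
  Essays 72 × 0.15 = 10.8
  Case studies 90 × 0.19 = 17.1
  Fieldwork 99.5 × 0.21 = 20.895
  Weekly reports 86 × 0.05 = 4.3
  Written exam 89 × 0.34 = 30.26
  Practicals 54 × 0.06 = 3.24
Sum = 86.595
Extra credit: 86.595 + 1 = 87.595
87.595 is ≥ 81 and < 91 → B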